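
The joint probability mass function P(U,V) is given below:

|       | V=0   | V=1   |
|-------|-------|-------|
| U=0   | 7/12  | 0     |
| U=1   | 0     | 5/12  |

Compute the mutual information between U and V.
Marginal P(U) (row sums):
  P(U=0) = 7/12 + 0 = 7/12
  P(U=1) = 0 + 5/12 = 5/12
Marginal P(V) (column sums):
  P(V=0) = 7/12 + 0 = 7/12
  P(V=1) = 0 + 5/12 = 5/12

H(U) = -[(7/12)·log₂(7/12) + (5/12)·log₂(5/12)]
  = 0.4536 + 0.5263
  = 0.9799 bits
H(V) = -[(7/12)·log₂(7/12) + (5/12)·log₂(5/12)]
  = 0.4536 + 0.5263
  = 0.9799 bits
H(U,V) = -[(7/12)·log₂(7/12) + (5/12)·log₂(5/12)]
  = 0.4536 + 0.5263
  = 0.9799 bits

I(U;V) = H(U) + H(V) - H(U,V)
  = 0.9799 + 0.9799 - 0.9799
  = 0.9799 bits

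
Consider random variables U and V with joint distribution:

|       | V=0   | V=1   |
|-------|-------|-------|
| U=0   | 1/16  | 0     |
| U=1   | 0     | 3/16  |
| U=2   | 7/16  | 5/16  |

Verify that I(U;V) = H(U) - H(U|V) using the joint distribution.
Left side, from I(U;V) = H(U) + H(V) - H(U,V):
Marginal P(U) (row sums):
  P(U=0) = 1/16 + 0 = 1/16
  P(U=1) = 0 + 3/16 = 3/16
  P(U=2) = 7/16 + 5/16 = 3/4
Marginal P(V) (column sums):
  P(V=0) = 1/16 + 0 + 7/16 = 1/2
  P(V=1) = 0 + 3/16 + 5/16 = 1/2

H(U) = -[(1/16)·log₂(1/16) + (3/16)·log₂(3/16) + (3/4)·log₂(3/4)]
  = 0.2500 + 0.4528 + 0.3113
  = 1.0141 bits
H(V) = -[(1/2)·log₂(1/2) + (1/2)·log₂(1/2)]
  = 0.5000 + 0.5000
  = 1.0000 bits
H(U,V) = -[(1/16)·log₂(1/16) + (3/16)·log₂(3/16) + (7/16)·log₂(7/16) + (5/16)·log₂(5/16)]
  = 0.2500 + 0.4528 + 0.5218 + 0.5244
  = 1.7490 bits

I(U;V) = H(U) + H(V) - H(U,V)
  = 1.0141 + 1.0000 - 1.7490
  = 0.2651 bits

Right side, with H(U|V) computed directly from the conditional probabilities:
H(U|V) = -Σ P(U,V)·log₂ P(U|V), where P(U|V) = P(U,V) / P(V)
  (cells with P(U,V) = 0 contribute 0)
  (U=0,V=0): P(U|V) = (1/16)/(1/2) = 1/8;  -(1/16)·log₂(1/8) = 0.1875
  (U=1,V=1): P(U|V) = (3/16)/(1/2) = 3/8;  -(3/16)·log₂(3/8) = 0.2653
  (U=2,V=0): P(U|V) = (7/16)/(1/2) = 7/8;  -(7/16)·log₂(7/8) = 0.0843
  (U=2,V=1): P(U|V) = (5/16)/(1/2) = 5/8;  -(5/16)·log₂(5/8) = 0.2119
H(U|V) = 0.1875 + 0.2653 + 0.0843 + 0.2119
  = 0.7490 bits
H(U) - H(U|V) = 1.0141 - 0.7490 = 0.2651 bits

Both sides equal 0.2651 bits, so I(U;V) = H(U) - H(U|V) ✓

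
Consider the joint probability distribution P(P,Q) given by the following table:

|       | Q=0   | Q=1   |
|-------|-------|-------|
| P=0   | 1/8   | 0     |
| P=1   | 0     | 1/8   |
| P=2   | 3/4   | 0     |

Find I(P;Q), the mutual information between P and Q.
Marginal P(P) (row sums):
  P(P=0) = 1/8 + 0 = 1/8
  P(P=1) = 0 + 1/8 = 1/8
  P(P=2) = 3/4 + 0 = 3/4
Marginal P(Q) (column sums):
  P(Q=0) = 1/8 + 0 + 3/4 = 7/8
  P(Q=1) = 0 + 1/8 + 0 = 1/8

H(P) = -[(1/8)·log₂(1/8) + (1/8)·log₂(1/8) + (3/4)·log₂(3/4)]
  = 0.3750 + 0.3750 + 0.3113
  = 1.0613 bits
H(Q) = -[(7/8)·log₂(7/8) + (1/8)·log₂(1/8)]
  = 0.1686 + 0.3750
  = 0.5436 bits
H(P,Q) = -[(1/8)·log₂(1/8) + (1/8)·log₂(1/8) + (3/4)·log₂(3/4)]
  = 0.3750 + 0.3750 + 0.3113
  = 1.0613 bits

I(P;Q) = H(P) + H(Q) - H(P,Q)
  = 1.0613 + 0.5436 - 1.0613
  = 0.5436 bits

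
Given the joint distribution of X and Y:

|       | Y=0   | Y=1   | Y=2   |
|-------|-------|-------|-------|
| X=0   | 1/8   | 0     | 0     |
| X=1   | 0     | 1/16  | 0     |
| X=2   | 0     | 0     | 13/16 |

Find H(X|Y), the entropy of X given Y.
Marginal P(Y) (column sums):
  P(Y=0) = 1/8 + 0 + 0 = 1/8
  P(Y=1) = 0 + 1/16 + 0 = 1/16
  P(Y=2) = 0 + 0 + 13/16 = 13/16

H(X|Y) = -Σ P(X,Y)·log₂ P(X|Y), where P(X|Y) = P(X,Y) / P(Y)
  (cells with P(X,Y) = 0 contribute 0)
  (X=0,Y=0): P(X|Y) = (1/8)/(1/8) = 1;  -(1/8)·log₂(1) = 0.0000
  (X=1,Y=1): P(X|Y) = (1/16)/(1/16) = 1;  -(1/16)·log₂(1) = 0.0000
  (X=2,Y=2): P(X|Y) = (13/16)/(13/16) = 1;  -(13/16)·log₂(1) = 0.0000
H(X|Y) = 0.0000 + 0.0000 + 0.0000
  = 0.0000 bits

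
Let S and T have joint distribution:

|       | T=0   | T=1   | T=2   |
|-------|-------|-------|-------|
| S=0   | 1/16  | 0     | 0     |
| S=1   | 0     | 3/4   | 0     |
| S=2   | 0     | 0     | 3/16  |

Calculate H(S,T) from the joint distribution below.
H(S,T) = -Σ P(S,T) log₂ P(S,T), summed over the non-zero cells:
H(S,T) = -[(1/16)·log₂(1/16) + (3/4)·log₂(3/4) + (3/16)·log₂(3/16)]
  = 0.2500 + 0.3113 + 0.4528
  = 1.0141 bits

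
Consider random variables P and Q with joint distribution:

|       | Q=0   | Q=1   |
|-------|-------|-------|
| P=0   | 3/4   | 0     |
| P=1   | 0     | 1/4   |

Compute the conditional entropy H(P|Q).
Marginal P(Q) (column sums):
  P(Q=0) = 3/4 + 0 = 3/4
  P(Q=1) = 0 + 1/4 = 1/4

H(P|Q) = -Σ P(P,Q)·log₂ P(P|Q), where P(P|Q) = P(P,Q) / P(Q)
  (cells with P(P,Q) = 0 contribute 0)
  (P=0,Q=0): P(P|Q) = (3/4)/(3/4) = 1;  -(3/4)·log₂(1) = 0.0000
  (P=1,Q=1): P(P|Q) = (1/4)/(1/4) = 1;  -(1/4)·log₂(1) = 0.0000
H(P|Q) = 0.0000 + 0.0000
  = 0.0000 bits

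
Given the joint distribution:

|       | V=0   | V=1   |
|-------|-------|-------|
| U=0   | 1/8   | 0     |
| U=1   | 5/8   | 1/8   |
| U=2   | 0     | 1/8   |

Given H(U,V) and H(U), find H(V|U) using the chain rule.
From the chain rule: H(U,V) = H(U) + H(V|U)
Therefore: H(V|U) = H(U,V) - H(U)

H(U,V) = -[(1/8)·log₂(1/8) + (5/8)·log₂(5/8) + (1/8)·log₂(1/8) + (1/8)·log₂(1/8)]
  = 0.3750 + 0.4238 + 0.3750 + 0.3750
  = 1.5488 bits
Marginal P(U) (row sums):
  P(U=0) = 1/8 + 0 = 1/8
  P(U=1) = 5/8 + 1/8 = 3/4
  P(U=2) = 0 + 1/8 = 1/8
H(U) = -[(1/8)·log₂(1/8) + (3/4)·log₂(3/4) + (1/8)·log₂(1/8)]
  = 0.3750 + 0.3113 + 0.3750
  = 1.0613 bits

H(V|U) = 1.5488 - 1.0613 = 0.4875 bits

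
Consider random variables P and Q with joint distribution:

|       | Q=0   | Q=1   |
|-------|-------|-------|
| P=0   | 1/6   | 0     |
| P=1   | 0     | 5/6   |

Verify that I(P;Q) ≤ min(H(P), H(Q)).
Marginal P(P) (row sums):
  P(P=0) = 1/6 + 0 = 1/6
  P(P=1) = 0 + 5/6 = 5/6
Marginal P(Q) (column sums):
  P(Q=0) = 1/6 + 0 = 1/6
  P(Q=1) = 0 + 5/6 = 5/6

H(P) = -[(1/6)·log₂(1/6) + (5/6)·log₂(5/6)]
  = 0.4308 + 0.2192
  = 0.6500 bits
H(Q) = -[(1/6)·log₂(1/6) + (5/6)·log₂(5/6)]
  = 0.4308 + 0.2192
  = 0.6500 bits
H(P,Q) = -[(1/6)·log₂(1/6) + (5/6)·log₂(5/6)]
  = 0.4308 + 0.2192
  = 0.6500 bits

I(P;Q) = H(P) + H(Q) - H(P,Q)
  = 0.6500 + 0.6500 - 0.6500
  = 0.6500 bits

min(H(P), H(Q)) = min(0.6500, 0.6500) = 0.6500 bits
Since 0.6500 ≤ 0.6500, the bound is satisfied ✓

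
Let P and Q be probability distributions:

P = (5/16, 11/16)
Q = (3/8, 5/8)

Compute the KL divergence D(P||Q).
D(P||Q) = Σ P(i) log₂(P(i)/Q(i))
  i=0: (5/16) × log₂((5/16)/(3/8)) = (5/16) × log₂(5/6) = -0.0822
  i=1: (11/16) × log₂((11/16)/(5/8)) = (11/16) × log₂(11/10) = 0.0945
D(P||Q) = -0.0822 + 0.0945
  = 0.0123 bits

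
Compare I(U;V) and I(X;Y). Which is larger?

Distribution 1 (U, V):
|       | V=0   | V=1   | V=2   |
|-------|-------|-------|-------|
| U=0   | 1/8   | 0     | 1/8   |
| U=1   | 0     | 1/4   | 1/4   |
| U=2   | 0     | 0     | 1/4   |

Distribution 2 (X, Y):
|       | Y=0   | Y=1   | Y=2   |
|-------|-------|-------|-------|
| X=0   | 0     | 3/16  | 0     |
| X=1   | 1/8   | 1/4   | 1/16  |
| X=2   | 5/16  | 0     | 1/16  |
Distribution 1 (U, V):
Marginal P(U) (row sums):
  P(U=0) = 1/8 + 0 + 1/8 = 1/4
  P(U=1) = 0 + 1/4 + 1/4 = 1/2
  P(U=2) = 0 + 0 + 1/4 = 1/4
Marginal P(V) (column sums):
  P(V=0) = 1/8 + 0 + 0 = 1/8
  P(V=1) = 0 + 1/4 + 0 = 1/4
  P(V=2) = 1/8 + 1/4 + 1/4 = 5/8

H(U) = -[(1/4)·log₂(1/4) + (1/2)·log₂(1/2) + (1/4)·log₂(1/4)]
  = 0.5000 + 0.5000 + 0.5000
  = 1.5000 bits
H(V) = -[(1/8)·log₂(1/8) + (1/4)·log₂(1/4) + (5/8)·log₂(5/8)]
  = 0.3750 + 0.5000 + 0.4238
  = 1.2988 bits
H(U,V) = -[(1/8)·log₂(1/8) + (1/8)·log₂(1/8) + (1/4)·log₂(1/4) + (1/4)·log₂(1/4) + (1/4)·log₂(1/4)]
  = 0.3750 + 0.3750 + 0.5000 + 0.5000 + 0.5000
  = 2.2500 bits

I(U;V) = H(U) + H(V) - H(U,V)
  = 1.5000 + 1.2988 - 2.2500
  = 0.5488 bits

Distribution 2 (X, Y):
Marginal P(X) (row sums):
  P(X=0) = 0 + 3/16 + 0 = 3/16
  P(X=1) = 1/8 + 1/4 + 1/16 = 7/16
  P(X=2) = 5/16 + 0 + 1/16 = 3/8
Marginal P(Y) (column sums):
  P(Y=0) = 0 + 1/8 + 5/16 = 7/16
  P(Y=1) = 3/16 + 1/4 + 0 = 7/16
  P(Y=2) = 0 + 1/16 + 1/16 = 1/8

H(X) = -[(3/16)·log₂(3/16) + (7/16)·log₂(7/16) + (3/8)·log₂(3/8)]
  = 0.4528 + 0.5218 + 0.5306
  = 1.5052 bits
H(Y) = -[(7/16)·log₂(7/16) + (7/16)·log₂(7/16) + (1/8)·log₂(1/8)]
  = 0.5218 + 0.5218 + 0.3750
  = 1.4186 bits
H(X,Y) = -[(3/16)·log₂(3/16) + (1/8)·log₂(1/8) + (1/4)·log₂(1/4) + (1/16)·log₂(1/16) + (5/16)·log₂(5/16) + (1/16)·log₂(1/16)]
  = 0.4528 + 0.3750 + 0.5000 + 0.2500 + 0.5244 + 0.2500
  = 2.3522 bits

I(X;Y) = H(X) + H(Y) - H(X,Y)
  = 1.5052 + 1.4186 - 2.3522
  = 0.5716 bits

I(X;Y) = 0.5716 bits > I(U;V) = 0.5488 bits, so (X, Y) has the higher mutual information (stronger dependence).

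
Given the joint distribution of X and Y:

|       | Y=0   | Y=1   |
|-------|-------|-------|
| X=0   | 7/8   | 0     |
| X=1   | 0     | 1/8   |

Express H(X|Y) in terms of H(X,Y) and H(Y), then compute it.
H(X|Y) = H(X,Y) - H(Y)

Marginal P(Y) (column sums):
  P(Y=0) = 7/8 + 0 = 7/8
  P(Y=1) = 0 + 1/8 = 1/8

H(X,Y) = -[(7/8)·log₂(7/8) + (1/8)·log₂(1/8)]
  = 0.1686 + 0.3750
  = 0.5436 bits
H(Y) = -[(7/8)·log₂(7/8) + (1/8)·log₂(1/8)]
  = 0.1686 + 0.3750
  = 0.5436 bits

H(X|Y) = 0.5436 - 0.5436 = 0.0000 bits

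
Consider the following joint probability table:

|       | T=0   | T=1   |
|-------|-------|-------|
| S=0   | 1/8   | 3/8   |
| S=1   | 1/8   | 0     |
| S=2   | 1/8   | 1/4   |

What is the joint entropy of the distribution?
H(S,T) = -Σ P(S,T) log₂ P(S,T), summed over the non-zero cells:
H(S,T) = -[(1/8)·log₂(1/8) + (3/8)·log₂(3/8) + (1/8)·log₂(1/8) + (1/8)·log₂(1/8) + (1/4)·log₂(1/4)]
  = 0.3750 + 0.5306 + 0.3750 + 0.3750 + 0.5000
  = 2.1556 bits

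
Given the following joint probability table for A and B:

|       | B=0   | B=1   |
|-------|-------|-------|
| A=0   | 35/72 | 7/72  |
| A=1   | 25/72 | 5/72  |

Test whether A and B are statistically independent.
Marginal P(A) (row sums):
  P(A=0) = 35/72 + 7/72 = 7/12
  P(A=1) = 25/72 + 5/72 = 5/12
Marginal P(B) (column sums):
  P(B=0) = 35/72 + 25/72 = 5/6
  P(B=1) = 7/72 + 5/72 = 1/6

A and B are independent iff P(A=i,B=j) = P(A=i)·P(B=j) for every cell.
  P(A=0)·P(B=0) = 7/12 × 5/6 = 35/72 = P(A=0,B=0) ✓
  P(A=0)·P(B=1) = 7/12 × 1/6 = 7/72 = P(A=0,B=1) ✓
  P(A=1)·P(B=0) = 5/12 × 5/6 = 25/72 = P(A=1,B=0) ✓
  P(A=1)·P(B=1) = 5/12 × 1/6 = 5/72 = P(A=1,B=1) ✓

Yes, A and B are independent: every cell factors, so I(A;B) = 0 bits.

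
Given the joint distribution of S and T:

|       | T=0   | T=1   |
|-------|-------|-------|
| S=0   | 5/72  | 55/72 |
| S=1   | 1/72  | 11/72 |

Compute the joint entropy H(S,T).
H(S,T) = -Σ P(S,T) log₂ P(S,T), summed over the non-zero cells:
H(S,T) = -[(5/72)·log₂(5/72) + (55/72)·log₂(55/72) + (1/72)·log₂(1/72) + (11/72)·log₂(11/72)]
  = 0.2672 + 0.2968 + 0.0857 + 0.4141
  = 1.0638 bits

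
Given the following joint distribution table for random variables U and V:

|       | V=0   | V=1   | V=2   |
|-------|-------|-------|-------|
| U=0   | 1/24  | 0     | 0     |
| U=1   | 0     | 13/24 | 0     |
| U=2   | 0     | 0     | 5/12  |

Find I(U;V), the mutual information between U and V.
Marginal P(U) (row sums):
  P(U=0) = 1/24 + 0 + 0 = 1/24
  P(U=1) = 0 + 13/24 + 0 = 13/24
  P(U=2) = 0 + 0 + 5/12 = 5/12
Marginal P(V) (column sums):
  P(V=0) = 1/24 + 0 + 0 = 1/24
  P(V=1) = 0 + 13/24 + 0 = 13/24
  P(V=2) = 0 + 0 + 5/12 = 5/12

H(U) = -[(1/24)·log₂(1/24) + (13/24)·log₂(13/24) + (5/12)·log₂(5/12)]
  = 0.1910 + 0.4791 + 0.5263
  = 1.1964 bits
H(V) = -[(1/24)·log₂(1/24) + (13/24)·log₂(13/24) + (5/12)·log₂(5/12)]
  = 0.1910 + 0.4791 + 0.5263
  = 1.1964 bits
H(U,V) = -[(1/24)·log₂(1/24) + (13/24)·log₂(13/24) + (5/12)·log₂(5/12)]
  = 0.1910 + 0.4791 + 0.5263
  = 1.1964 bits

I(U;V) = H(U) + H(V) - H(U,V)
  = 1.1964 + 1.1964 - 1.1964
  = 1.1964 bits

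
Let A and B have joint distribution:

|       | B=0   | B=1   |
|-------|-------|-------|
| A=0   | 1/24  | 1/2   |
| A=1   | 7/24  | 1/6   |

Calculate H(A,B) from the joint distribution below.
H(A,B) = -Σ P(A,B) log₂ P(A,B), summed over the non-zero cells:
H(A,B) = -[(1/24)·log₂(1/24) + (1/2)·log₂(1/2) + (7/24)·log₂(7/24) + (1/6)·log₂(1/6)]
  = 0.1910 + 0.5000 + 0.5185 + 0.4308
  = 1.6403 bits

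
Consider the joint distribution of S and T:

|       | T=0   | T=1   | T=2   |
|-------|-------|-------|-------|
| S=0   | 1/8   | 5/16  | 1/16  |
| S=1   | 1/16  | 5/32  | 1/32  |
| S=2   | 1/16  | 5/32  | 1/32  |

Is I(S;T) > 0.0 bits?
Marginal P(S) (row sums):
  P(S=0) = 1/8 + 5/16 + 1/16 = 1/2
  P(S=1) = 1/16 + 5/32 + 1/32 = 1/4
  P(S=2) = 1/16 + 5/32 + 1/32 = 1/4
Marginal P(T) (column sums):
  P(T=0) = 1/8 + 1/16 + 1/16 = 1/4
  P(T=1) = 5/16 + 5/32 + 5/32 = 5/8
  P(T=2) = 1/16 + 1/32 + 1/32 = 1/8

H(S) = -[(1/2)·log₂(1/2) + (1/4)·log₂(1/4) + (1/4)·log₂(1/4)]
  = 0.5000 + 0.5000 + 0.5000
  = 1.5000 bits
H(T) = -[(1/4)·log₂(1/4) + (5/8)·log₂(5/8) + (1/8)·log₂(1/8)]
  = 0.5000 + 0.4238 + 0.3750
  = 1.2988 bits
H(S,T) = -[(1/8)·log₂(1/8) + (5/16)·log₂(5/16) + (1/16)·log₂(1/16) + (1/16)·log₂(1/16) + (5/32)·log₂(5/32) + (1/32)·log₂(1/32) + (1/16)·log₂(1/16) + (5/32)·log₂(5/32) + (1/32)·log₂(1/32)]
  = 0.3750 + 0.5244 + 0.2500 + 0.2500 + 0.4184 + 0.1563 + 0.2500 + 0.4184 + 0.1563
  = 2.7988 bits

I(S;T) = H(S) + H(T) - H(S,T)
  = 1.5000 + 1.2988 - 2.7988
  = 0.0000 bits

No. I(S;T) = 0.0000 bits, which is ≤ 0.0 bits.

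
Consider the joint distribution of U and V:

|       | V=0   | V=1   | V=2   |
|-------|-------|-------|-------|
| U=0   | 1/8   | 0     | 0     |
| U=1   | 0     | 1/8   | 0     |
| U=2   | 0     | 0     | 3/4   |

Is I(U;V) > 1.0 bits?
Marginal P(U) (row sums):
  P(U=0) = 1/8 + 0 + 0 = 1/8
  P(U=1) = 0 + 1/8 + 0 = 1/8
  P(U=2) = 0 + 0 + 3/4 = 3/4
Marginal P(V) (column sums):
  P(V=0) = 1/8 + 0 + 0 = 1/8
  P(V=1) = 0 + 1/8 + 0 = 1/8
  P(V=2) = 0 + 0 + 3/4 = 3/4

H(U) = -[(1/8)·log₂(1/8) + (1/8)·log₂(1/8) + (3/4)·log₂(3/4)]
  = 0.3750 + 0.3750 + 0.3113
  = 1.0613 bits
H(V) = -[(1/8)·log₂(1/8) + (1/8)·log₂(1/8) + (3/4)·log₂(3/4)]
  = 0.3750 + 0.3750 + 0.3113
  = 1.0613 bits
H(U,V) = -[(1/8)·log₂(1/8) + (1/8)·log₂(1/8) + (3/4)·log₂(3/4)]
  = 0.3750 + 0.3750 + 0.3113
  = 1.0613 bits

I(U;V) = H(U) + H(V) - H(U,V)
  = 1.0613 + 1.0613 - 1.0613
  = 1.0613 bits

Yes. I(U;V) = 1.0613 bits, which is > 1.0 bits.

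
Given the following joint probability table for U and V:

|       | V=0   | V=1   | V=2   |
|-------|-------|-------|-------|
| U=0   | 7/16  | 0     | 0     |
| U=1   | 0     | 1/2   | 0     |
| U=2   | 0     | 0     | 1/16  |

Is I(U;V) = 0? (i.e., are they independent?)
Marginal P(U) (row sums):
  P(U=0) = 7/16 + 0 + 0 = 7/16
  P(U=1) = 0 + 1/2 + 0 = 1/2
  P(U=2) = 0 + 0 + 1/16 = 1/16
Marginal P(V) (column sums):
  P(V=0) = 7/16 + 0 + 0 = 7/16
  P(V=1) = 0 + 1/2 + 0 = 1/2
  P(V=2) = 0 + 0 + 1/16 = 1/16

U and V are independent iff P(U=i,V=j) = P(U=i)·P(V=j) for every cell.
  P(U=0)·P(V=0) = 7/16 × 7/16 = 49/256, but P(U=0,V=0) = 7/16 ✗

No, U and V are not independent. Quantitatively, I(U;V) > 0:

H(U) = -[(7/16)·log₂(7/16) + (1/2)·log₂(1/2) + (1/16)·log₂(1/16)]
  = 0.5218 + 0.5000 + 0.2500
  = 1.2718 bits
H(V) = -[(7/16)·log₂(7/16) + (1/2)·log₂(1/2) + (1/16)·log₂(1/16)]
  = 0.5218 + 0.5000 + 0.2500
  = 1.2718 bits
H(U,V) = -[(7/16)·log₂(7/16) + (1/2)·log₂(1/2) + (1/16)·log₂(1/16)]
  = 0.5218 + 0.5000 + 0.2500
  = 1.2718 bits
I(U;V) = H(U) + H(V) - H(U,V) = 1.2718 + 1.2718 - 1.2718 = 1.2718 bits > 0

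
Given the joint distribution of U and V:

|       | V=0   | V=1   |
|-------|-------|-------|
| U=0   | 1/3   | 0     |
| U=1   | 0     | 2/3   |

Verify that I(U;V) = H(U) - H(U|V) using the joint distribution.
Left side, from I(U;V) = H(U) + H(V) - H(U,V):
Marginal P(U) (row sums):
  P(U=0) = 1/3 + 0 = 1/3
  P(U=1) = 0 + 2/3 = 2/3
Marginal P(V) (column sums):
  P(V=0) = 1/3 + 0 = 1/3
  P(V=1) = 0 + 2/3 = 2/3

H(U) = -[(1/3)·log₂(1/3) + (2/3)·log₂(2/3)]
  = 0.5283 + 0.3900
  = 0.9183 bits
H(V) = -[(1/3)·log₂(1/3) + (2/3)·log₂(2/3)]
  = 0.5283 + 0.3900
  = 0.9183 bits
H(U,V) = -[(1/3)·log₂(1/3) + (2/3)·log₂(2/3)]
  = 0.5283 + 0.3900
  = 0.9183 bits

I(U;V) = H(U) + H(V) - H(U,V)
  = 0.9183 + 0.9183 - 0.9183
  = 0.9183 bits

Right side, with H(U|V) computed directly from the conditional probabilities:
H(U|V) = -Σ P(U,V)·log₂ P(U|V), where P(U|V) = P(U,V) / P(V)
  (cells with P(U,V) = 0 contribute 0)
  (U=0,V=0): P(U|V) = (1/3)/(1/3) = 1;  -(1/3)·log₂(1) = 0.0000
  (U=1,V=1): P(U|V) = (2/3)/(2/3) = 1;  -(2/3)·log₂(1) = 0.0000
H(U|V) = 0.0000 + 0.0000
  = 0.0000 bits
H(U) - H(U|V) = 0.9183 - 0.0000 = 0.9183 bits

Both sides equal 0.9183 bits, so I(U;V) = H(U) - H(U|V) ✓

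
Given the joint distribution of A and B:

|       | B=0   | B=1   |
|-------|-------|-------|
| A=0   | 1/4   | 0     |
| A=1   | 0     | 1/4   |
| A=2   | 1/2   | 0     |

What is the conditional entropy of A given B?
Marginal P(B) (column sums):
  P(B=0) = 1/4 + 0 + 1/2 = 3/4
  P(B=1) = 0 + 1/4 + 0 = 1/4

H(A|B) = -Σ P(A,B)·log₂ P(A|B), where P(A|B) = P(A,B) / P(B)
  (cells with P(A,B) = 0 contribute 0)
  (A=0,B=0): P(A|B) = (1/4)/(3/4) = 1/3;  -(1/4)·log₂(1/3) = 0.3962
  (A=1,B=1): P(A|B) = (1/4)/(1/4) = 1;  -(1/4)·log₂(1) = 0.0000
  (A=2,B=0): P(A|B) = (1/2)/(3/4) = 2/3;  -(1/2)·log₂(2/3) = 0.2925
H(A|B) = 0.3962 + 0.0000 + 0.2925
  = 0.6887 bits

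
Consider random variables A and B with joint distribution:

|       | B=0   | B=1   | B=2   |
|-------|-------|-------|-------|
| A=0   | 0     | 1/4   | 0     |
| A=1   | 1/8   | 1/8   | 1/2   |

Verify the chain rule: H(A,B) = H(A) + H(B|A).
Left side:
H(A,B) = -[(1/4)·log₂(1/4) + (1/8)·log₂(1/8) + (1/8)·log₂(1/8) + (1/2)·log₂(1/2)]
  = 0.5000 + 0.3750 + 0.3750 + 0.5000
  = 1.7500 bits

Right side:
Marginal P(A) (row sums):
  P(A=0) = 0 + 1/4 + 0 = 1/4
  P(A=1) = 1/8 + 1/8 + 1/2 = 3/4
H(A) = -[(1/4)·log₂(1/4) + (3/4)·log₂(3/4)]
  = 0.5000 + 0.3113
  = 0.8113 bits
H(B|A) = -Σ P(A,B)·log₂ P(B|A), where P(B|A) = P(A,B) / P(A)
  (cells with P(A,B) = 0 contribute 0)
  (A=0,B=1): P(B|A) = (1/4)/(1/4) = 1;  -(1/4)·log₂(1) = 0.0000
  (A=1,B=0): P(B|A) = (1/8)/(3/4) = 1/6;  -(1/8)·log₂(1/6) = 0.3231
  (A=1,B=1): P(B|A) = (1/8)/(3/4) = 1/6;  -(1/8)·log₂(1/6) = 0.3231
  (A=1,B=2): P(B|A) = (1/2)/(3/4) = 2/3;  -(1/2)·log₂(2/3) = 0.2925
H(B|A) = 0.0000 + 0.3231 + 0.3231 + 0.2925
  = 0.9387 bits
H(A) + H(B|A) = 0.8113 + 0.9387 = 1.7500 bits

Both sides equal 1.7500 bits, so the chain rule holds ✓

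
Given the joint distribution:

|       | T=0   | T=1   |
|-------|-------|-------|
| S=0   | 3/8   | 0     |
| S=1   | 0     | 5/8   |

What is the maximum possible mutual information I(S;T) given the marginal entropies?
The upper bound on mutual information is I(S;T) ≤ min(H(S), H(T)).

Marginal P(S) (row sums):
  P(S=0) = 3/8 + 0 = 3/8
  P(S=1) = 0 + 5/8 = 5/8
Marginal P(T) (column sums):
  P(T=0) = 3/8 + 0 = 3/8
  P(T=1) = 0 + 5/8 = 5/8

H(S) = -[(3/8)·log₂(3/8) + (5/8)·log₂(5/8)]
  = 0.5306 + 0.4238
  = 0.9544 bits
H(T) = -[(3/8)·log₂(3/8) + (5/8)·log₂(5/8)]
  = 0.5306 + 0.4238
  = 0.9544 bits

Maximum possible I(S;T) = min(0.9544, 0.9544) = 0.9544 bits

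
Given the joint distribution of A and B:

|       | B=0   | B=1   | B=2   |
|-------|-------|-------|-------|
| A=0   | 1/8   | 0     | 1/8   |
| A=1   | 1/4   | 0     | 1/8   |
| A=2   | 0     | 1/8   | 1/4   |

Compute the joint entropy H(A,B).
H(A,B) = -Σ P(A,B) log₂ P(A,B), summed over the non-zero cells:
H(A,B) = -[(1/8)·log₂(1/8) + (1/8)·log₂(1/8) + (1/4)·log₂(1/4) + (1/8)·log₂(1/8) + (1/8)·log₂(1/8) + (1/4)·log₂(1/4)]
  = 0.3750 + 0.3750 + 0.5000 + 0.3750 + 0.3750 + 0.5000
  = 2.5000 bits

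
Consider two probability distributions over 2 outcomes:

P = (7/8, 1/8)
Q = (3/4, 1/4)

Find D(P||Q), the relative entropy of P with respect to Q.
D(P||Q) = Σ P(i) log₂(P(i)/Q(i))
  i=0: (7/8) × log₂((7/8)/(3/4)) = (7/8) × log₂(7/6) = 0.1946
  i=1: (1/8) × log₂((1/8)/(1/4)) = (1/8) × log₂(1/2) = -0.1250
D(P||Q) = 0.1946 - 0.1250
  = 0.0696 bits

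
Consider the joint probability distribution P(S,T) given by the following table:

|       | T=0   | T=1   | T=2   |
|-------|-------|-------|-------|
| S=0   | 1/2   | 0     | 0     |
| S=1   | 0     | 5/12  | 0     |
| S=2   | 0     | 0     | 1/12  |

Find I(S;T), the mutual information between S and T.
Marginal P(S) (row sums):
  P(S=0) = 1/2 + 0 + 0 = 1/2
  P(S=1) = 0 + 5/12 + 0 = 5/12
  P(S=2) = 0 + 0 + 1/12 = 1/12
Marginal P(T) (column sums):
  P(T=0) = 1/2 + 0 + 0 = 1/2
  P(T=1) = 0 + 5/12 + 0 = 5/12
  P(T=2) = 0 + 0 + 1/12 = 1/12

H(S) = -[(1/2)·log₂(1/2) + (5/12)·log₂(5/12) + (1/12)·log₂(1/12)]
  = 0.5000 + 0.5263 + 0.2987
  = 1.3250 bits
H(T) = -[(1/2)·log₂(1/2) + (5/12)·log₂(5/12) + (1/12)·log₂(1/12)]
  = 0.5000 + 0.5263 + 0.2987
  = 1.3250 bits
H(S,T) = -[(1/2)·log₂(1/2) + (5/12)·log₂(5/12) + (1/12)·log₂(1/12)]
  = 0.5000 + 0.5263 + 0.2987
  = 1.3250 bits

I(S;T) = H(S) + H(T) - H(S,T)
  = 1.3250 + 1.3250 - 1.3250
  = 1.3250 bits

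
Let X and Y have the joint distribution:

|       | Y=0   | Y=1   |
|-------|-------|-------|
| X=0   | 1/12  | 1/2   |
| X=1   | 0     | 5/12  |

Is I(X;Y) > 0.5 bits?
Marginal P(X) (row sums):
  P(X=0) = 1/12 + 1/2 = 7/12
  P(X=1) = 0 + 5/12 = 5/12
Marginal P(Y) (column sums):
  P(Y=0) = 1/12 + 0 = 1/12
  P(Y=1) = 1/2 + 5/12 = 11/12

H(X) = -[(7/12)·log₂(7/12) + (5/12)·log₂(5/12)]
  = 0.4536 + 0.5263
  = 0.9799 bits
H(Y) = -[(1/12)·log₂(1/12) + (11/12)·log₂(11/12)]
  = 0.2987 + 0.1151
  = 0.4138 bits
H(X,Y) = -[(1/12)·log₂(1/12) + (1/2)·log₂(1/2) + (5/12)·log₂(5/12)]
  = 0.2987 + 0.5000 + 0.5263
  = 1.3250 bits

I(X;Y) = H(X) + H(Y) - H(X,Y)
  = 0.9799 + 0.4138 - 1.3250
  = 0.0687 bits

No. I(X;Y) = 0.0687 bits, which is ≤ 0.5 bits.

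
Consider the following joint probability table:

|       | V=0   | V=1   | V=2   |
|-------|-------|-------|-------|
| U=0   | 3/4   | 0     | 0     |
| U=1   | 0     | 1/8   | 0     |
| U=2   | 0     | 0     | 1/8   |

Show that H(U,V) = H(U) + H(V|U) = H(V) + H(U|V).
Marginal P(U) (row sums):
  P(U=0) = 3/4 + 0 + 0 = 3/4
  P(U=1) = 0 + 1/8 + 0 = 1/8
  P(U=2) = 0 + 0 + 1/8 = 1/8
Marginal P(V) (column sums):
  P(V=0) = 3/4 + 0 + 0 = 3/4
  P(V=1) = 0 + 1/8 + 0 = 1/8
  P(V=2) = 0 + 0 + 1/8 = 1/8

Decomposition 1: H(U) + H(V|U)
H(U) = -[(3/4)·log₂(3/4) + (1/8)·log₂(1/8) + (1/8)·log₂(1/8)]
  = 0.3113 + 0.3750 + 0.3750
  = 1.0613 bits
H(V|U) = -Σ P(U,V)·log₂ P(V|U), where P(V|U) = P(U,V) / P(U)
  (cells with P(U,V) = 0 contribute 0)
  (U=0,V=0): P(V|U) = (3/4)/(3/4) = 1;  -(3/4)·log₂(1) = 0.0000
  (U=1,V=1): P(V|U) = (1/8)/(1/8) = 1;  -(1/8)·log₂(1) = 0.0000
  (U=2,V=2): P(V|U) = (1/8)/(1/8) = 1;  -(1/8)·log₂(1) = 0.0000
H(V|U) = 0.0000 + 0.0000 + 0.0000
  = 0.0000 bits
H(U) + H(V|U) = 1.0613 + 0.0000 = 1.0613 bits

Decomposition 2: H(V) + H(U|V)
H(V) = -[(3/4)·log₂(3/4) + (1/8)·log₂(1/8) + (1/8)·log₂(1/8)]
  = 0.3113 + 0.3750 + 0.3750
  = 1.0613 bits
H(U|V) = -Σ P(U,V)·log₂ P(U|V), where P(U|V) = P(U,V) / P(V)
  (cells with P(U,V) = 0 contribute 0)
  (U=0,V=0): P(U|V) = (3/4)/(3/4) = 1;  -(3/4)·log₂(1) = 0.0000
  (U=1,V=1): P(U|V) = (1/8)/(1/8) = 1;  -(1/8)·log₂(1) = 0.0000
  (U=2,V=2): P(U|V) = (1/8)/(1/8) = 1;  -(1/8)·log₂(1) = 0.0000
H(U|V) = 0.0000 + 0.0000 + 0.0000
  = 0.0000 bits
H(V) + H(U|V) = 1.0613 + 0.0000 = 1.0613 bits

Direct computation of the joint entropy:
H(U,V) = -[(3/4)·log₂(3/4) + (1/8)·log₂(1/8) + (1/8)·log₂(1/8)]
  = 0.3113 + 0.3750 + 0.3750
  = 1.0613 bits

All three agree: H(U,V) = 1.0613 bits ✓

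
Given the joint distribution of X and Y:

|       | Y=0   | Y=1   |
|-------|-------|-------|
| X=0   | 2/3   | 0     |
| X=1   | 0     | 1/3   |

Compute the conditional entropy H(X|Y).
Marginal P(Y) (column sums):
  P(Y=0) = 2/3 + 0 = 2/3
  P(Y=1) = 0 + 1/3 = 1/3

H(X|Y) = -Σ P(X,Y)·log₂ P(X|Y), where P(X|Y) = P(X,Y) / P(Y)
  (cells with P(X,Y) = 0 contribute 0)
  (X=0,Y=0): P(X|Y) = (2/3)/(2/3) = 1;  -(2/3)·log₂(1) = 0.0000
  (X=1,Y=1): P(X|Y) = (1/3)/(1/3) = 1;  -(1/3)·log₂(1) = 0.0000
H(X|Y) = 0.0000 + 0.0000
  = 0.0000 bits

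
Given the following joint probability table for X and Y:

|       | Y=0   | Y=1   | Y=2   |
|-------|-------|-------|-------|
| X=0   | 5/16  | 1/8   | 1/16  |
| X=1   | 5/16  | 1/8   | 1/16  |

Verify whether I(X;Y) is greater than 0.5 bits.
Marginal P(X) (row sums):
  P(X=0) = 5/16 + 1/8 + 1/16 = 1/2
  P(X=1) = 5/16 + 1/8 + 1/16 = 1/2
Marginal P(Y) (column sums):
  P(Y=0) = 5/16 + 5/16 = 5/8
  P(Y=1) = 1/8 + 1/8 = 1/4
  P(Y=2) = 1/16 + 1/16 = 1/8

H(X) = -[(1/2)·log₂(1/2) + (1/2)·log₂(1/2)]
  = 0.5000 + 0.5000
  = 1.0000 bits
H(Y) = -[(5/8)·log₂(5/8) + (1/4)·log₂(1/4) + (1/8)·log₂(1/8)]
  = 0.4238 + 0.5000 + 0.3750
  = 1.2988 bits
H(X,Y) = -[(5/16)·log₂(5/16) + (1/8)·log₂(1/8) + (1/16)·log₂(1/16) + (5/16)·log₂(5/16) + (1/8)·log₂(1/8) + (1/16)·log₂(1/16)]
  = 0.5244 + 0.3750 + 0.2500 + 0.5244 + 0.3750 + 0.2500
  = 2.2988 bits

I(X;Y) = H(X) + H(Y) - H(X,Y)
  = 1.0000 + 1.2988 - 2.2988
  = 0.0000 bits

No. I(X;Y) = 0.0000 bits, which is ≤ 0.5 bits.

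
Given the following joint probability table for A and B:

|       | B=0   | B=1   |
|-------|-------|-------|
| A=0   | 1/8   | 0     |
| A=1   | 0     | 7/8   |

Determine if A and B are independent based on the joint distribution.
Marginal P(A) (row sums):
  P(A=0) = 1/8 + 0 = 1/8
  P(A=1) = 0 + 7/8 = 7/8
Marginal P(B) (column sums):
  P(B=0) = 1/8 + 0 = 1/8
  P(B=1) = 0 + 7/8 = 7/8

A and B are independent iff P(A=i,B=j) = P(A=i)·P(B=j) for every cell.
  P(A=0)·P(B=0) = 1/8 × 1/8 = 1/64, but P(A=0,B=0) = 1/8 ✗

No, A and B are not independent. Quantitatively, I(A;B) > 0:

H(A) = -[(1/8)·log₂(1/8) + (7/8)·log₂(7/8)]
  = 0.3750 + 0.1686
  = 0.5436 bits
H(B) = -[(1/8)·log₂(1/8) + (7/8)·log₂(7/8)]
  = 0.3750 + 0.1686
  = 0.5436 bits
H(A,B) = -[(1/8)·log₂(1/8) + (7/8)·log₂(7/8)]
  = 0.3750 + 0.1686
  = 0.5436 bits
I(A;B) = H(A) + H(B) - H(A,B) = 0.5436 + 0.5436 - 0.5436 = 0.5436 bits > 0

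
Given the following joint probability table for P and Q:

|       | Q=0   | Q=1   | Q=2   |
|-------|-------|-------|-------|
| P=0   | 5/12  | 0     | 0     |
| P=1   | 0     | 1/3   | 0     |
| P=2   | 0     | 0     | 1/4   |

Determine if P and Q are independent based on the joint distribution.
Marginal P(P) (row sums):
  P(P=0) = 5/12 + 0 + 0 = 5/12
  P(P=1) = 0 + 1/3 + 0 = 1/3
  P(P=2) = 0 + 0 + 1/4 = 1/4
Marginal P(Q) (column sums):
  P(Q=0) = 5/12 + 0 + 0 = 5/12
  P(Q=1) = 0 + 1/3 + 0 = 1/3
  P(Q=2) = 0 + 0 + 1/4 = 1/4

P and Q are independent iff P(P=i,Q=j) = P(P=i)·P(Q=j) for every cell.
  P(P=0)·P(Q=0) = 5/12 × 5/12 = 25/144, but P(P=0,Q=0) = 5/12 ✗

No, P and Q are not independent. Quantitatively, I(P;Q) > 0:

H(P) = -[(5/12)·log₂(5/12) + (1/3)·log₂(1/3) + (1/4)·log₂(1/4)]
  = 0.5263 + 0.5283 + 0.5000
  = 1.5546 bits
H(Q) = -[(5/12)·log₂(5/12) + (1/3)·log₂(1/3) + (1/4)·log₂(1/4)]
  = 0.5263 + 0.5283 + 0.5000
  = 1.5546 bits
H(P,Q) = -[(5/12)·log₂(5/12) + (1/3)·log₂(1/3) + (1/4)·log₂(1/4)]
  = 0.5263 + 0.5283 + 0.5000
  = 1.5546 bits
I(P;Q) = H(P) + H(Q) - H(P,Q) = 1.5546 + 1.5546 - 1.5546 = 1.5546 bits > 0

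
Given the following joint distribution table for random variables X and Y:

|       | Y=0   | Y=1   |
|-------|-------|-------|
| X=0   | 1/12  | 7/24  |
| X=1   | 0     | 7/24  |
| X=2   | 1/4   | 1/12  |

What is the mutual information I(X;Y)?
Marginal P(X) (row sums):
  P(X=0) = 1/12 + 7/24 = 3/8
  P(X=1) = 0 + 7/24 = 7/24
  P(X=2) = 1/4 + 1/12 = 1/3
Marginal P(Y) (column sums):
  P(Y=0) = 1/12 + 0 + 1/4 = 1/3
  P(Y=1) = 7/24 + 7/24 + 1/12 = 2/3

H(X) = -[(3/8)·log₂(3/8) + (7/24)·log₂(7/24) + (1/3)·log₂(1/3)]
  = 0.5306 + 0.5185 + 0.5283
  = 1.5774 bits
H(Y) = -[(1/3)·log₂(1/3) + (2/3)·log₂(2/3)]
  = 0.5283 + 0.3900
  = 0.9183 bits
H(X,Y) = -[(1/12)·log₂(1/12) + (7/24)·log₂(7/24) + (7/24)·log₂(7/24) + (1/4)·log₂(1/4) + (1/12)·log₂(1/12)]
  = 0.2987 + 0.5185 + 0.5185 + 0.5000 + 0.2987
  = 2.1344 bits

I(X;Y) = H(X) + H(Y) - H(X,Y)
  = 1.5774 + 0.9183 - 2.1344
  = 0.3613 bits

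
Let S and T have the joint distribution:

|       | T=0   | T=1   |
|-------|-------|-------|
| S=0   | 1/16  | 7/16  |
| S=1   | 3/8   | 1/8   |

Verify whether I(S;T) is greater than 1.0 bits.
Marginal P(S) (row sums):
  P(S=0) = 1/16 + 7/16 = 1/2
  P(S=1) = 3/8 + 1/8 = 1/2
Marginal P(T) (column sums):
  P(T=0) = 1/16 + 3/8 = 7/16
  P(T=1) = 7/16 + 1/8 = 9/16

H(S) = -[(1/2)·log₂(1/2) + (1/2)·log₂(1/2)]
  = 0.5000 + 0.5000
  = 1.0000 bits
H(T) = -[(7/16)·log₂(7/16) + (9/16)·log₂(9/16)]
  = 0.5218 + 0.4669
  = 0.9887 bits
H(S,T) = -[(1/16)·log₂(1/16) + (7/16)·log₂(7/16) + (3/8)·log₂(3/8) + (1/8)·log₂(1/8)]
  = 0.2500 + 0.5218 + 0.5306 + 0.3750
  = 1.6774 bits

I(S;T) = H(S) + H(T) - H(S,T)
  = 1.0000 + 0.9887 - 1.6774
  = 0.3113 bits

No. I(S;T) = 0.3113 bits, which is ≤ 1.0 bits.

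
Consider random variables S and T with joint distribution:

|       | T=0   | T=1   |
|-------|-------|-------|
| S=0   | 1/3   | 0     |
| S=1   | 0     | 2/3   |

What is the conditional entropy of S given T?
Marginal P(T) (column sums):
  P(T=0) = 1/3 + 0 = 1/3
  P(T=1) = 0 + 2/3 = 2/3

H(S|T) = -Σ P(S,T)·log₂ P(S|T), where P(S|T) = P(S,T) / P(T)
  (cells with P(S,T) = 0 contribute 0)
  (S=0,T=0): P(S|T) = (1/3)/(1/3) = 1;  -(1/3)·log₂(1) = 0.0000
  (S=1,T=1): P(S|T) = (2/3)/(2/3) = 1;  -(2/3)·log₂(1) = 0.0000
H(S|T) = 0.0000 + 0.0000
  = 0.0000 bits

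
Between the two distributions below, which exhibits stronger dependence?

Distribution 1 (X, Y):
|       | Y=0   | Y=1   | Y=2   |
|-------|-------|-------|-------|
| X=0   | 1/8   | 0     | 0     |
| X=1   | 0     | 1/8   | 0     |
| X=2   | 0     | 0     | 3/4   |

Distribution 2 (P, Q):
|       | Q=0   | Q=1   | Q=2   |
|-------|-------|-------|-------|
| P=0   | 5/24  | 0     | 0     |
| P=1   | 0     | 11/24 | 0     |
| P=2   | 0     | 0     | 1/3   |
Distribution 1 (X, Y):
Marginal P(X) (row sums):
  P(X=0) = 1/8 + 0 + 0 = 1/8
  P(X=1) = 0 + 1/8 + 0 = 1/8
  P(X=2) = 0 + 0 + 3/4 = 3/4
Marginal P(Y) (column sums):
  P(Y=0) = 1/8 + 0 + 0 = 1/8
  P(Y=1) = 0 + 1/8 + 0 = 1/8
  P(Y=2) = 0 + 0 + 3/4 = 3/4

H(X) = -[(1/8)·log₂(1/8) + (1/8)·log₂(1/8) + (3/4)·log₂(3/4)]
  = 0.3750 + 0.3750 + 0.3113
  = 1.0613 bits
H(Y) = -[(1/8)·log₂(1/8) + (1/8)·log₂(1/8) + (3/4)·log₂(3/4)]
  = 0.3750 + 0.3750 + 0.3113
  = 1.0613 bits
H(X,Y) = -[(1/8)·log₂(1/8) + (1/8)·log₂(1/8) + (3/4)·log₂(3/4)]
  = 0.3750 + 0.3750 + 0.3113
  = 1.0613 bits

I(X;Y) = H(X) + H(Y) - H(X,Y)
  = 1.0613 + 1.0613 - 1.0613
  = 1.0613 bits

Distribution 2 (P, Q):
Marginal P(P) (row sums):
  P(P=0) = 5/24 + 0 + 0 = 5/24
  P(P=1) = 0 + 11/24 + 0 = 11/24
  P(P=2) = 0 + 0 + 1/3 = 1/3
Marginal P(Q) (column sums):
  P(Q=0) = 5/24 + 0 + 0 = 5/24
  P(Q=1) = 0 + 11/24 + 0 = 11/24
  P(Q=2) = 0 + 0 + 1/3 = 1/3

H(P) = -[(5/24)·log₂(5/24) + (11/24)·log₂(11/24) + (1/3)·log₂(1/3)]
  = 0.4715 + 0.5159 + 0.5283
  = 1.5157 bits
H(Q) = -[(5/24)·log₂(5/24) + (11/24)·log₂(11/24) + (1/3)·log₂(1/3)]
  = 0.4715 + 0.5159 + 0.5283
  = 1.5157 bits
H(P,Q) = -[(5/24)·log₂(5/24) + (11/24)·log₂(11/24) + (1/3)·log₂(1/3)]
  = 0.4715 + 0.5159 + 0.5283
  = 1.5157 bits

I(P;Q) = H(P) + H(Q) - H(P,Q)
  = 1.5157 + 1.5157 - 1.5157
  = 1.5157 bits

I(P;Q) = 1.5157 bits > I(X;Y) = 1.0613 bits, so (P, Q) has the higher mutual information (stronger dependence).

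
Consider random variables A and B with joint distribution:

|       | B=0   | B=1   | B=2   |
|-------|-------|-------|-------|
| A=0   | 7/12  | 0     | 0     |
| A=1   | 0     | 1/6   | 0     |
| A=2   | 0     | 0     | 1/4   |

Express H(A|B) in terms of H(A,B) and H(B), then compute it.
H(A|B) = H(A,B) - H(B)

Marginal P(B) (column sums):
  P(B=0) = 7/12 + 0 + 0 = 7/12
  P(B=1) = 0 + 1/6 + 0 = 1/6
  P(B=2) = 0 + 0 + 1/4 = 1/4

H(A,B) = -[(7/12)·log₂(7/12) + (1/6)·log₂(1/6) + (1/4)·log₂(1/4)]
  = 0.4536 + 0.4308 + 0.5000
  = 1.3844 bits
H(B) = -[(7/12)·log₂(7/12) + (1/6)·log₂(1/6) + (1/4)·log₂(1/4)]
  = 0.4536 + 0.4308 + 0.5000
  = 1.3844 bits

H(A|B) = 1.3844 - 1.3844 = 0.0000 bits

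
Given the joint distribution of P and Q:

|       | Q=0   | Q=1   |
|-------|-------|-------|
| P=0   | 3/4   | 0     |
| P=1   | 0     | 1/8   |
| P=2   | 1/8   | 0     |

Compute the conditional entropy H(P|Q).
Marginal P(Q) (column sums):
  P(Q=0) = 3/4 + 0 + 1/8 = 7/8
  P(Q=1) = 0 + 1/8 + 0 = 1/8

H(P|Q) = -Σ P(P,Q)·log₂ P(P|Q), where P(P|Q) = P(P,Q) / P(Q)
  (cells with P(P,Q) = 0 contribute 0)
  (P=0,Q=0): P(P|Q) = (3/4)/(7/8) = 6/7;  -(3/4)·log₂(6/7) = 0.1668
  (P=1,Q=1): P(P|Q) = (1/8)/(1/8) = 1;  -(1/8)·log₂(1) = 0.0000
  (P=2,Q=0): P(P|Q) = (1/8)/(7/8) = 1/7;  -(1/8)·log₂(1/7) = 0.3509
H(P|Q) = 0.1668 + 0.0000 + 0.3509
  = 0.5177 bits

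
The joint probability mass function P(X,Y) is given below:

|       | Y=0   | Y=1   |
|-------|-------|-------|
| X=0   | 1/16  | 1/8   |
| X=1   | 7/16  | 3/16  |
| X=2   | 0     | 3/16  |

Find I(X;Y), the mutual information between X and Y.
Marginal P(X) (row sums):
  P(X=0) = 1/16 + 1/8 = 3/16
  P(X=1) = 7/16 + 3/16 = 5/8
  P(X=2) = 0 + 3/16 = 3/16
Marginal P(Y) (column sums):
  P(Y=0) = 1/16 + 7/16 + 0 = 1/2
  P(Y=1) = 1/8 + 3/16 + 3/16 = 1/2

H(X) = -[(3/16)·log₂(3/16) + (5/8)·log₂(5/8) + (3/16)·log₂(3/16)]
  = 0.4528 + 0.4238 + 0.4528
  = 1.3294 bits
H(Y) = -[(1/2)·log₂(1/2) + (1/2)·log₂(1/2)]
  = 0.5000 + 0.5000
  = 1.0000 bits
H(X,Y) = -[(1/16)·log₂(1/16) + (1/8)·log₂(1/8) + (7/16)·log₂(7/16) + (3/16)·log₂(3/16) + (3/16)·log₂(3/16)]
  = 0.2500 + 0.3750 + 0.5218 + 0.4528 + 0.4528
  = 2.0524 bits

I(X;Y) = H(X) + H(Y) - H(X,Y)
  = 1.3294 + 1.0000 - 2.0524
  = 0.2770 bits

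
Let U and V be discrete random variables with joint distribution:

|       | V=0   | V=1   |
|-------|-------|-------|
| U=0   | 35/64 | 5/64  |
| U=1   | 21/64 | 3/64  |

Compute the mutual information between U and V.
Marginal P(U) (row sums):
  P(U=0) = 35/64 + 5/64 = 5/8
  P(U=1) = 21/64 + 3/64 = 3/8
Marginal P(V) (column sums):
  P(V=0) = 35/64 + 21/64 = 7/8
  P(V=1) = 5/64 + 3/64 = 1/8

H(U) = -[(5/8)·log₂(5/8) + (3/8)·log₂(3/8)]
  = 0.4238 + 0.5306
  = 0.9544 bits
H(V) = -[(7/8)·log₂(7/8) + (1/8)·log₂(1/8)]
  = 0.1686 + 0.3750
  = 0.5436 bits
H(U,V) = -[(35/64)·log₂(35/64) + (5/64)·log₂(5/64) + (21/64)·log₂(21/64) + (3/64)·log₂(3/64)]
  = 0.4762 + 0.2873 + 0.5275 + 0.2070
  = 1.4980 bits

I(U;V) = H(U) + H(V) - H(U,V)
  = 0.9544 + 0.5436 - 1.4980
  = 0.0000 bits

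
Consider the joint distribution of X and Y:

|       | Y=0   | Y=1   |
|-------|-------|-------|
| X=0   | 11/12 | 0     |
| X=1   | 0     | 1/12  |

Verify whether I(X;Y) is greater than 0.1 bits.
Marginal P(X) (row sums):
  P(X=0) = 11/12 + 0 = 11/12
  P(X=1) = 0 + 1/12 = 1/12
Marginal P(Y) (column sums):
  P(Y=0) = 11/12 + 0 = 11/12
  P(Y=1) = 0 + 1/12 = 1/12

H(X) = -[(11/12)·log₂(11/12) + (1/12)·log₂(1/12)]
  = 0.1151 + 0.2987
  = 0.4138 bits
H(Y) = -[(11/12)·log₂(11/12) + (1/12)·log₂(1/12)]
  = 0.1151 + 0.2987
  = 0.4138 bits
H(X,Y) = -[(11/12)·log₂(11/12) + (1/12)·log₂(1/12)]
  = 0.1151 + 0.2987
  = 0.4138 bits

I(X;Y) = H(X) + H(Y) - H(X,Y)
  = 0.4138 + 0.4138 - 0.4138
  = 0.4138 bits

Yes. I(X;Y) = 0.4138 bits, which is > 0.1 bits.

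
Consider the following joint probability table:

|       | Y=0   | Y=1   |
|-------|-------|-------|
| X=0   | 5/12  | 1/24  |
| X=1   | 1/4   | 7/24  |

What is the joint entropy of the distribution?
H(X,Y) = -Σ P(X,Y) log₂ P(X,Y), summed over the non-zero cells:
H(X,Y) = -[(5/12)·log₂(5/12) + (1/24)·log₂(1/24) + (1/4)·log₂(1/4) + (7/24)·log₂(7/24)]
  = 0.5263 + 0.1910 + 0.5000 + 0.5185
  = 1.7358 bits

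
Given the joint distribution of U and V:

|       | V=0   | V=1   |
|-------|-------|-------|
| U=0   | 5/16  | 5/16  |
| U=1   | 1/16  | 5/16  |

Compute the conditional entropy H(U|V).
Marginal P(V) (column sums):
  P(V=0) = 5/16 + 1/16 = 3/8
  P(V=1) = 5/16 + 5/16 = 5/8

H(U|V) = -Σ P(U,V)·log₂ P(U|V), where P(U|V) = P(U,V) / P(V)
  (U=0,V=0): P(U|V) = (5/16)/(3/8) = 5/6;  -(5/16)·log₂(5/6) = 0.0822
  (U=0,V=1): P(U|V) = (5/16)/(5/8) = 1/2;  -(5/16)·log₂(1/2) = 0.3125
  (U=1,V=0): P(U|V) = (1/16)/(3/8) = 1/6;  -(1/16)·log₂(1/6) = 0.1616
  (U=1,V=1): P(U|V) = (5/16)/(5/8) = 1/2;  -(5/16)·log₂(1/2) = 0.3125
H(U|V) = 0.0822 + 0.3125 + 0.1616 + 0.3125
  = 0.8688 bits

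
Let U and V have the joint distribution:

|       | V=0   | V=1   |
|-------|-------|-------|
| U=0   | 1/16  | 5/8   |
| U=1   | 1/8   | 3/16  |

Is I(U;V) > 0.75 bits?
Marginal P(U) (row sums):
  P(U=0) = 1/16 + 5/8 = 11/16
  P(U=1) = 1/8 + 3/16 = 5/16
Marginal P(V) (column sums):
  P(V=0) = 1/16 + 1/8 = 3/16
  P(V=1) = 5/8 + 3/16 = 13/16

H(U) = -[(11/16)·log₂(11/16) + (5/16)·log₂(5/16)]
  = 0.3716 + 0.5244
  = 0.8960 bits
H(V) = -[(3/16)·log₂(3/16) + (13/16)·log₂(13/16)]
  = 0.4528 + 0.2434
  = 0.6962 bits
H(U,V) = -[(1/16)·log₂(1/16) + (5/8)·log₂(5/8) + (1/8)·log₂(1/8) + (3/16)·log₂(3/16)]
  = 0.2500 + 0.4238 + 0.3750 + 0.4528
  = 1.5016 bits

I(U;V) = H(U) + H(V) - H(U,V)
  = 0.8960 + 0.6962 - 1.5016
  = 0.0906 bits

No. I(U;V) = 0.0906 bits, which is ≤ 0.75 bits.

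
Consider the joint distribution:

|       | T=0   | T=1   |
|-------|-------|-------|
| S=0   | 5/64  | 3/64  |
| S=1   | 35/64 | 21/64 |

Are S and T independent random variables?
Marginal P(S) (row sums):
  P(S=0) = 5/64 + 3/64 = 1/8
  P(S=1) = 35/64 + 21/64 = 7/8
Marginal P(T) (column sums):
  P(T=0) = 5/64 + 35/64 = 5/8
  P(T=1) = 3/64 + 21/64 = 3/8

S and T are independent iff P(S=i,T=j) = P(S=i)·P(T=j) for every cell.
  P(S=0)·P(T=0) = 1/8 × 5/8 = 5/64 = P(S=0,T=0) ✓
  P(S=0)·P(T=1) = 1/8 × 3/8 = 3/64 = P(S=0,T=1) ✓
  P(S=1)·P(T=0) = 7/8 × 5/8 = 35/64 = P(S=1,T=0) ✓
  P(S=1)·P(T=1) = 7/8 × 3/8 = 21/64 = P(S=1,T=1) ✓

Yes, S and T are independent: every cell factors, so I(S;T) = 0 bits.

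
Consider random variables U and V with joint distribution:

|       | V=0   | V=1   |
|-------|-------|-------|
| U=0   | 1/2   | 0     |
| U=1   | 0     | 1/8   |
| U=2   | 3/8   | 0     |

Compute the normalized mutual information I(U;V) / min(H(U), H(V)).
Marginal P(U) (row sums):
  P(U=0) = 1/2 + 0 = 1/2
  P(U=1) = 0 + 1/8 = 1/8
  P(U=2) = 3/8 + 0 = 3/8
Marginal P(V) (column sums):
  P(V=0) = 1/2 + 0 + 3/8 = 7/8
  P(V=1) = 0 + 1/8 + 0 = 1/8

H(U) = -[(1/2)·log₂(1/2) + (1/8)·log₂(1/8) + (3/8)·log₂(3/8)]
  = 0.5000 + 0.3750 + 0.5306
  = 1.4056 bits
H(V) = -[(7/8)·log₂(7/8) + (1/8)·log₂(1/8)]
  = 0.1686 + 0.3750
  = 0.5436 bits
H(U,V) = -[(1/2)·log₂(1/2) + (1/8)·log₂(1/8) + (3/8)·log₂(3/8)]
  = 0.5000 + 0.3750 + 0.5306
  = 1.4056 bits

I(U;V) = H(U) + H(V) - H(U,V)
  = 1.4056 + 0.5436 - 1.4056
  = 0.5436 bits

min(H(U), H(V)) = min(1.4056, 0.5436) = 0.5436 bits
Normalized MI = 0.5436 / 0.5436 = 1.0000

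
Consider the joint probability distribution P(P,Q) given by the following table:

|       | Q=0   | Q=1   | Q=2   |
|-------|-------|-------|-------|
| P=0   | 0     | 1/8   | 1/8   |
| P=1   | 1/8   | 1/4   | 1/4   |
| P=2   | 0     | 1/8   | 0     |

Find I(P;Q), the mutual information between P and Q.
Marginal P(P) (row sums):
  P(P=0) = 0 + 1/8 + 1/8 = 1/4
  P(P=1) = 1/8 + 1/4 + 1/4 = 5/8
  P(P=2) = 0 + 1/8 + 0 = 1/8
Marginal P(Q) (column sums):
  P(Q=0) = 0 + 1/8 + 0 = 1/8
  P(Q=1) = 1/8 + 1/4 + 1/8 = 1/2
  P(Q=2) = 1/8 + 1/4 + 0 = 3/8

H(P) = -[(1/4)·log₂(1/4) + (5/8)·log₂(5/8) + (1/8)·log₂(1/8)]
  = 0.5000 + 0.4238 + 0.3750
  = 1.2988 bits
H(Q) = -[(1/8)·log₂(1/8) + (1/2)·log₂(1/2) + (3/8)·log₂(3/8)]
  = 0.3750 + 0.5000 + 0.5306
  = 1.4056 bits
H(P,Q) = -[(1/8)·log₂(1/8) + (1/8)·log₂(1/8) + (1/8)·log₂(1/8) + (1/4)·log₂(1/4) + (1/4)·log₂(1/4) + (1/8)·log₂(1/8)]
  = 0.3750 + 0.3750 + 0.3750 + 0.5000 + 0.5000 + 0.3750
  = 2.5000 bits

I(P;Q) = H(P) + H(Q) - H(P,Q)
  = 1.2988 + 1.4056 - 2.5000
  = 0.2044 bits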